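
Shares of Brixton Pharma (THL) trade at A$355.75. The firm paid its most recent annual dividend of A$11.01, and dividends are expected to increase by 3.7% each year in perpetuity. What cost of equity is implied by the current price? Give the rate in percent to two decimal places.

Rearranging the constant-growth DDM: r = D₁/P₀ + g.
D₁ = 11.01 × (1 + 0.037) = 11.4174.
r = 11.4174 / 355.75 + 0.037 = 0.03209 + 0.037 = 0.06909

6.91%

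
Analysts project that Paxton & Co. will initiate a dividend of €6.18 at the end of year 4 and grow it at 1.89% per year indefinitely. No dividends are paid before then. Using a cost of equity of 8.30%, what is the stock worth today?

Deferred-dividend DDM. At t=3 the remaining stream is a growing perpetuity with first payment D_4 = 6.18.
V_3 = D_4/(r−g) = 6.18/(0.083−0.0189) = 96.4119
P₀ = V_3/(1+r)^3 = 96.4119/(1+0.083)^3 = 75.9006

€75.90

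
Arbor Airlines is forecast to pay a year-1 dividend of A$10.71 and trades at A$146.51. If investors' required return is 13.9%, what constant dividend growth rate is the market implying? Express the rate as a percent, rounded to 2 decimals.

From P₀ = D₁/(r − g), the implied growth is g = r − D₁/P₀.
g = 0.139 − 10.71/146.51 = 0.139 − 0.07310 = 0.06590

6.59%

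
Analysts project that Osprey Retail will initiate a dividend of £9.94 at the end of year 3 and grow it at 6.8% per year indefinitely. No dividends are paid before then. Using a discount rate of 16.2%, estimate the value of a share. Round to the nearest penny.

Deferred-dividend DDM. At t=2 the remaining stream is a growing perpetuity with first payment D_3 = 9.94.
V_2 = D_3/(r−g) = 9.94/(0.162−0.068) = 105.7447
P₀ = V_2/(1+r)^2 = 105.7447/(1+0.162)^2 = 78.3152

£78.32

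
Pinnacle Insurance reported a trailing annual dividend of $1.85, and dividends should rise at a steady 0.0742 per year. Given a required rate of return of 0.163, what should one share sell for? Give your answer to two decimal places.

$22.38

Gordon growth model: P₀ = D₁/(r − g). D₁ = 1.85 × (1 + 0.0742) = 1.9873.
P₀ = 1.9873 / (0.163 − 0.0742) = 1.9873 / 0.0888 = 22.3792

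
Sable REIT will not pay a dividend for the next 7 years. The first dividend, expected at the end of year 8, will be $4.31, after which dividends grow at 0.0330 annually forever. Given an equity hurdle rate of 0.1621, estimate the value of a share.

$11.66

Deferred-dividend DDM. At t=7 the remaining stream is a growing perpetuity with first payment D_8 = 4.31.
V_7 = D_8/(r−g) = 4.31/(0.1621−0.033) = 33.3850
P₀ = V_7/(1+r)^7 = 33.3850/(1+0.1621)^7 = 11.6640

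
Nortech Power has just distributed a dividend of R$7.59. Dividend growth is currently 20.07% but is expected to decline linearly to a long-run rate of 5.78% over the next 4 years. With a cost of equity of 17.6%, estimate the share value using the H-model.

H-model: P₀ = D₀[(1+g_L) + H(g_S−g_L)]/(r−g_L), with H = 4/2 = 2.
P₀ = 7.59 × [(1+0.0578) + 2×(0.2007−0.0578)] / (0.176−0.0578)
   = 7.59 × 1.3436 / 0.1182 = 86.2769

R$86.28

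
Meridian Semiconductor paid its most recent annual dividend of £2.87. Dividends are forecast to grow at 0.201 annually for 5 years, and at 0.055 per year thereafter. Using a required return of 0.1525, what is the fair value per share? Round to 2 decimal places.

£54.43

Two-stage DDM. Project D₁…D_5 at 0.201, terminal growth 0.055, discount at r = 0.1525.
D_1 = 3.4469
D_2 = 4.1397
D_3 = 4.9718
D_4 = 5.9711
D_5 = 7.1713
Terminal value at t=5: TV = D_6/(r−g) = 7.5657/(0.1525−0.055) = 77.5970
P₀ = 3.4469/(1+0.1525)^1 + 4.1397/(1+0.1525)^2 + 4.9718/(1+0.1525)^3 + 5.9711/(1+0.1525)^4 + 7.1713/(1+0.1525)^5 + 77.5970/(1+0.1525)^5 = 54.4294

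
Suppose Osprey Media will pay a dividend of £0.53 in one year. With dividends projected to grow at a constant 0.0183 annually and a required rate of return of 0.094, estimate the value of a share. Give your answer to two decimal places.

£7.00

Gordon growth model: P₀ = D₁/(r − g), with D₁ = 0.53 given directly.
P₀ = 0.5300 / (0.094 − 0.0183) = 0.5300 / 0.0757 = 7.0013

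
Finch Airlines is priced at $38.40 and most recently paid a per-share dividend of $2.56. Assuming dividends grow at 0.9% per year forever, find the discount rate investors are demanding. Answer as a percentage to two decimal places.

Rearranging the constant-growth DDM: r = D₁/P₀ + g.
D₁ = 2.56 × (1 + 0.009) = 2.5830.
r = 2.5830 / 38.40 + 0.009 = 0.06727 + 0.009 = 0.07627

7.63%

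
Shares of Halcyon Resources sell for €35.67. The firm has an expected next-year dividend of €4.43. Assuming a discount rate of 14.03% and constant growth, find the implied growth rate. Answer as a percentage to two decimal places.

From P₀ = D₁/(r − g), the implied growth is g = r − D₁/P₀.
g = 0.1403 − 4.43/35.67 = 0.1403 − 0.12419 = 0.01611

1.61%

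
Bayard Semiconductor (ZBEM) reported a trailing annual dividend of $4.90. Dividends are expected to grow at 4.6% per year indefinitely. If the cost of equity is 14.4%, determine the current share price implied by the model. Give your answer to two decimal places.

Gordon growth model: P₀ = D₁/(r − g). D₁ = 4.90 × (1 + 0.046) = 5.1254.
P₀ = 5.1254 / (0.144 − 0.046) = 5.1254 / 0.098 = 52.3000

$52.30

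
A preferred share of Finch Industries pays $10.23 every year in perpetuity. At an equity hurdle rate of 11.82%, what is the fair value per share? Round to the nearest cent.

$86.55

Zero-growth DDM (perpetuity): P₀ = D/r = 10.23 / 0.1182 = 86.5482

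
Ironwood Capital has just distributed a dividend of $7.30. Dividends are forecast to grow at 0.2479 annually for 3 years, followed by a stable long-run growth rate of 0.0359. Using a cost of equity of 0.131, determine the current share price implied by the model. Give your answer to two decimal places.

$133.56

Two-stage DDM. Project D₁…D_3 at 0.2479, terminal growth 0.0359, discount at r = 0.131.
D_1 = 9.1097
D_2 = 11.3680
D_3 = 14.1861
Terminal value at t=3: TV = D_4/(r−g) = 14.6954/(0.131−0.0359) = 154.5253
P₀ = 9.1097/(1+0.131)^1 + 11.3680/(1+0.131)^2 + 14.1861/(1+0.131)^3 + 154.5253/(1+0.131)^3 = 133.5571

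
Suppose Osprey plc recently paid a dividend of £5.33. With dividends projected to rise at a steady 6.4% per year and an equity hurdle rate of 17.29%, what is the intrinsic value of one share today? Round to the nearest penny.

Gordon growth model: P₀ = D₁/(r − g). D₁ = 5.33 × (1 + 0.064) = 5.6711.
P₀ = 5.6711 / (0.1729 − 0.064) = 5.6711 / 0.1089 = 52.0764

£52.08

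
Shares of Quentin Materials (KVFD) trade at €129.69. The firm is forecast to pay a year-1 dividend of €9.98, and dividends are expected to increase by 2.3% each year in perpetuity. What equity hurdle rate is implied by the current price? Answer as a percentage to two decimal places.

Rearranging the constant-growth DDM: r = D₁/P₀ + g.
r = 9.9800 / 129.69 + 0.023 = 0.07695 + 0.023 = 0.09995

10.00%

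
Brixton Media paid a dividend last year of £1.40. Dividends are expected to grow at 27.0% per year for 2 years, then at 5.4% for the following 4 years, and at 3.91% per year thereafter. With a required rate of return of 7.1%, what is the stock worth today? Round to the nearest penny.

Three-stage DDM. Project D₁…D_6; terminal Gordon value at t=6 with g = 0.0391; discount at r = 0.071.
D_1 = 1.7780
D_2 = 2.2581
D_3 = 2.3800
D_4 = 2.5085
D_5 = 2.6440
D_6 = 2.7867
TV_6 = 2.8957/(0.071−0.0391) = 90.7746
P₀ = Σ Dₜ/(1+r)ᵗ + TV_6/(1+r)^6 = 71.3445

£71.34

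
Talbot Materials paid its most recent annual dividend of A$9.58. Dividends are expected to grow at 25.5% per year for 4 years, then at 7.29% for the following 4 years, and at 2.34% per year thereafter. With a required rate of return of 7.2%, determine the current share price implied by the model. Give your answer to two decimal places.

Three-stage DDM. Project D₁…D_8; terminal Gordon value at t=8 with g = 0.0234; discount at r = 0.072.
D_1 = 12.0229
D_2 = 15.0887
D_3 = 18.9364
D_4 = 23.7651
D_5 = 25.4976
D_6 = 27.3564
D_7 = 29.3507
D_8 = 31.4903
TV_8 = 32.2272/(0.072−0.0234) = 663.1115
P₀ = Σ Dₜ/(1+r)ᵗ + TV_8/(1+r)^8 = 510.0590

A$510.06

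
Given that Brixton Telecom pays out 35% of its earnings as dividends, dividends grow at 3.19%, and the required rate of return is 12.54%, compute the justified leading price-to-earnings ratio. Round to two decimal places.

Justified leading P/E = b/(r−g) = 0.35/(0.1254−0.0319) = 3.7433

3.74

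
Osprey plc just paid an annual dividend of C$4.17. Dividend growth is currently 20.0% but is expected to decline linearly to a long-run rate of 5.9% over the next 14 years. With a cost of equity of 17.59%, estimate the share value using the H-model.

H-model: P₀ = D₀[(1+g_L) + H(g_S−g_L)]/(r−g_L), with H = 14/2 = 7.
P₀ = 4.17 × [(1+0.059) + 7×(0.2−0.059)] / (0.1759−0.059)
   = 4.17 × 2.0460 / 0.1169 = 72.9839

C$72.98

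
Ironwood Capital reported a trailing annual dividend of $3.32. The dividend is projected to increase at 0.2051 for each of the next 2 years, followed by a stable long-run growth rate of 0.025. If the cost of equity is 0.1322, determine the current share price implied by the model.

$43.26

Two-stage DDM. Project D₁…D_2 at 0.2051, terminal growth 0.025, discount at r = 0.1322.
D_1 = 4.0009
D_2 = 4.8215
Terminal value at t=2: TV = D_3/(r−g) = 4.9421/(0.1322−0.025) = 46.1013
P₀ = 4.0009/(1+0.1322)^1 + 4.8215/(1+0.1322)^2 + 46.1013/(1+0.1322)^2 = 43.2590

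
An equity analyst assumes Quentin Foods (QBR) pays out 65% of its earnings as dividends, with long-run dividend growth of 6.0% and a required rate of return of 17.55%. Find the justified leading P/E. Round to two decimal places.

Justified leading P/E = b/(r−g) = 0.65/(0.1755−0.06) = 5.6277

5.63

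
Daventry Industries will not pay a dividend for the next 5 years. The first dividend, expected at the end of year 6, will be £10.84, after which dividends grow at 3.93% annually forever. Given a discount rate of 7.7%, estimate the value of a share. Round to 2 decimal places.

£198.43

Deferred-dividend DDM. At t=5 the remaining stream is a growing perpetuity with first payment D_6 = 10.84.
V_5 = D_6/(r−g) = 10.84/(0.077−0.0393) = 287.5332
P₀ = V_5/(1+r)^5 = 287.5332/(1+0.077)^5 = 198.4310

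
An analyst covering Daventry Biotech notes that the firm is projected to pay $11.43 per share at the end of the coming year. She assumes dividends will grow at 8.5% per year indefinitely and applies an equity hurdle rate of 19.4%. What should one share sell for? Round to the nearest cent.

$104.86

Gordon growth model: P₀ = D₁/(r − g), with D₁ = 11.43 given directly.
P₀ = 11.4300 / (0.194 − 0.085) = 11.4300 / 0.109 = 104.8624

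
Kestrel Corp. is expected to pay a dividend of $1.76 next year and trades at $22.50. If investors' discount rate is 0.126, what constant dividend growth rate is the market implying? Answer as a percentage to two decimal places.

4.78%

From P₀ = D₁/(r − g), the implied growth is g = r − D₁/P₀.
g = 0.126 − 1.76/22.50 = 0.126 − 0.07822 = 0.04778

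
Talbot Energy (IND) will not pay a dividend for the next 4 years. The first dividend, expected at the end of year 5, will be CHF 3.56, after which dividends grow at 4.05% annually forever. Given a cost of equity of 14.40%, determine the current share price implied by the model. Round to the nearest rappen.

CHF 20.08

Deferred-dividend DDM. At t=4 the remaining stream is a growing perpetuity with first payment D_5 = 3.56.
V_4 = D_5/(r−g) = 3.56/(0.144−0.0405) = 34.3961
P₀ = V_4/(1+r)^4 = 34.3961/(1+0.144)^4 = 20.0819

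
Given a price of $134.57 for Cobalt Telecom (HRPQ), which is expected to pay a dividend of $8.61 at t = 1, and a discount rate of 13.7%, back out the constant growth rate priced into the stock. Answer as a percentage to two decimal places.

From P₀ = D₁/(r − g), the implied growth is g = r − D₁/P₀.
g = 0.137 − 8.61/134.57 = 0.137 − 0.06398 = 0.07302

7.30%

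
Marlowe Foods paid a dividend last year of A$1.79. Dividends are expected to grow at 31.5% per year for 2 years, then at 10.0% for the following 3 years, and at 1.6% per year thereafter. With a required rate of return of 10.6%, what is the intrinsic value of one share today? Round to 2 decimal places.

A$40.27

Three-stage DDM. Project D₁…D_5; terminal Gordon value at t=5 with g = 0.016; discount at r = 0.106.
D_1 = 2.3538
D_2 = 3.0953
D_3 = 3.4048
D_4 = 3.7453
D_5 = 4.1199
TV_5 = 4.1858/(0.106−0.016) = 46.5087
P₀ = Σ Dₜ/(1+r)ᵗ + TV_5/(1+r)^5 = 40.2713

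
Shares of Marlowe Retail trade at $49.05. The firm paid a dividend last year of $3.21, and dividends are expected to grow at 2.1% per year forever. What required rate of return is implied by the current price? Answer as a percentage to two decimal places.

Rearranging the constant-growth DDM: r = D₁/P₀ + g.
D₁ = 3.21 × (1 + 0.021) = 3.2774.
r = 3.2774 / 49.05 + 0.021 = 0.06682 + 0.021 = 0.08782

8.78%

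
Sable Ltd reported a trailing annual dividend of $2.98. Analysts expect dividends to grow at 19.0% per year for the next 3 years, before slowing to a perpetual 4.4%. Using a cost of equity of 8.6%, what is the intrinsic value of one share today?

Two-stage DDM. Project D₁…D_3 at 0.19, terminal growth 0.044, discount at r = 0.086.
D_1 = 3.5462
D_2 = 4.2200
D_3 = 5.0218
Terminal value at t=3: TV = D_4/(r−g) = 5.2427/(0.086−0.044) = 124.8269
P₀ = 3.5462/(1+0.086)^1 + 4.2200/(1+0.086)^2 + 5.0218/(1+0.086)^3 + 124.8269/(1+0.086)^3 = 108.2225

$108.22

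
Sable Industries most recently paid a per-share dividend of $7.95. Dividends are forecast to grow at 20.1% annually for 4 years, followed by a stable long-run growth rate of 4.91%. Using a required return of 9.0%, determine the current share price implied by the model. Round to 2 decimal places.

Two-stage DDM. Project D₁…D_4 at 0.201, terminal growth 0.0491, discount at r = 0.09.
D_1 = 9.5480
D_2 = 11.4671
D_3 = 13.7720
D_4 = 16.5401
Terminal value at t=4: TV = D_5/(r−g) = 17.3523/(0.09−0.0491) = 424.2606
P₀ = 9.5480/(1+0.09)^1 + 11.4671/(1+0.09)^2 + 13.7720/(1+0.09)^3 + 16.5401/(1+0.09)^4 + 424.2606/(1+0.09)^4 = 341.3201

$341.32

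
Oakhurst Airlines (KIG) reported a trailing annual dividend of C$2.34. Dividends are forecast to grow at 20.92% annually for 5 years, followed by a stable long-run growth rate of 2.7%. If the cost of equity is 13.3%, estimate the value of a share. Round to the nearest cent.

C$45.68

Two-stage DDM. Project D₁…D_5 at 0.2092, terminal growth 0.027, discount at r = 0.133.
D_1 = 2.8295
D_2 = 3.4215
D_3 = 4.1372
D_4 = 5.0027
D_5 = 6.0493
Terminal value at t=5: TV = D_6/(r−g) = 6.2127/(0.133−0.027) = 58.6099
P₀ = 2.8295/(1+0.133)^1 + 3.4215/(1+0.133)^2 + 4.1372/(1+0.133)^3 + 5.0027/(1+0.133)^4 + 6.0493/(1+0.133)^5 + 58.6099/(1+0.133)^5 = 45.6755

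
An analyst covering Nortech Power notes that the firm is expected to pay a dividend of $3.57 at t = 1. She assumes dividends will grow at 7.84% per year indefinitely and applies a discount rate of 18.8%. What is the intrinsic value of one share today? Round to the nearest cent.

$32.57

Gordon growth model: P₀ = D₁/(r − g), with D₁ = 3.57 given directly.
P₀ = 3.5700 / (0.188 − 0.0784) = 3.5700 / 0.1096 = 32.5730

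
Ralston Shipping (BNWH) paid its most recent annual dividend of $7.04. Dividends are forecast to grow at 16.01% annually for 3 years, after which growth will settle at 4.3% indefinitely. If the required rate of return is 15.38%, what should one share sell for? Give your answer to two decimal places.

$88.71

Two-stage DDM. Project D₁…D_3 at 0.1601, terminal growth 0.043, discount at r = 0.1538.
D_1 = 8.1671
D_2 = 9.4747
D_3 = 10.9915
Terminal value at t=3: TV = D_4/(r−g) = 11.4642/(0.1538−0.043) = 103.4674
P₀ = 8.1671/(1+0.1538)^1 + 9.4747/(1+0.1538)^2 + 10.9915/(1+0.1538)^3 + 103.4674/(1+0.1538)^3 = 88.7130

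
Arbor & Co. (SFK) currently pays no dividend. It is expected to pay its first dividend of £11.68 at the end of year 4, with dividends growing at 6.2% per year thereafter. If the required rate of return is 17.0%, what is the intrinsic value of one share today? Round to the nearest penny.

Deferred-dividend DDM. At t=3 the remaining stream is a growing perpetuity with first payment D_4 = 11.68.
V_3 = D_4/(r−g) = 11.68/(0.17−0.062) = 108.1481
P₀ = V_3/(1+r)^3 = 108.1481/(1+0.17)^3 = 67.5245

£67.52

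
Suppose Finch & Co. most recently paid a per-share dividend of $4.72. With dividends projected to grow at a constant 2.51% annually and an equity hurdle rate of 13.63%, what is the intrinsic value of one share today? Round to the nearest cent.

Gordon growth model: P₀ = D₁/(r − g). D₁ = 4.72 × (1 + 0.0251) = 4.8385.
P₀ = 4.8385 / (0.1363 − 0.0251) = 4.8385 / 0.1112 = 43.5114

$43.51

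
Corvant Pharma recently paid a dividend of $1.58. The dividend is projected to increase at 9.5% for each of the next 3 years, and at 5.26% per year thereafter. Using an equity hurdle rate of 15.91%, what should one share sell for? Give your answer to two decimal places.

$17.40

Two-stage DDM. Project D₁…D_3 at 0.095, terminal growth 0.0526, discount at r = 0.1591.
D_1 = 1.7301
D_2 = 1.8945
D_3 = 2.0744
Terminal value at t=3: TV = D_4/(r−g) = 2.1835/(0.1591−0.0526) = 20.5028
P₀ = 1.7301/(1+0.1591)^1 + 1.8945/(1+0.1591)^2 + 2.0744/(1+0.1591)^3 + 20.5028/(1+0.1591)^3 = 17.4007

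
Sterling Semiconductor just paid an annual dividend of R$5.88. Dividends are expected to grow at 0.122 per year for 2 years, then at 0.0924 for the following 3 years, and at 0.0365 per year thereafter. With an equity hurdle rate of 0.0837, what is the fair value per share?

R$173.38

Three-stage DDM. Project D₁…D_5; terminal Gordon value at t=5 with g = 0.0365; discount at r = 0.0837.
D_1 = 6.5974
D_2 = 7.4022
D_3 = 8.0862
D_4 = 8.8334
D_5 = 9.6496
TV_5 = 10.0018/(0.0837−0.0365) = 211.9022
P₀ = Σ Dₜ/(1+r)ᵗ + TV_5/(1+r)^5 = 173.3768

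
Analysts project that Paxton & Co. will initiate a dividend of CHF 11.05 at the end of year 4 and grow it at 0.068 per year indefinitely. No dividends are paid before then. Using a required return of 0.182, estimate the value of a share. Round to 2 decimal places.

Deferred-dividend DDM. At t=3 the remaining stream is a growing perpetuity with first payment D_4 = 11.05.
V_3 = D_4/(r−g) = 11.05/(0.182−0.068) = 96.9298
P₀ = V_3/(1+r)^3 = 96.9298/(1+0.182)^3 = 58.6955

CHF 58.70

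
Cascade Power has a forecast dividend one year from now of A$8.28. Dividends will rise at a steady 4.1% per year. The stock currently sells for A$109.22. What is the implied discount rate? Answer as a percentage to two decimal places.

Rearranging the constant-growth DDM: r = D₁/P₀ + g.
r = 8.2800 / 109.22 + 0.041 = 0.07581 + 0.041 = 0.11681

11.68%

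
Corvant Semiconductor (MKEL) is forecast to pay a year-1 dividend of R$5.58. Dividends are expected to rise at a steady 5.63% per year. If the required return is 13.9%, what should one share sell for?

Gordon growth model: P₀ = D₁/(r − g), with D₁ = 5.58 given directly.
P₀ = 5.5800 / (0.139 − 0.0563) = 5.5800 / 0.0827 = 67.4728

R$67.47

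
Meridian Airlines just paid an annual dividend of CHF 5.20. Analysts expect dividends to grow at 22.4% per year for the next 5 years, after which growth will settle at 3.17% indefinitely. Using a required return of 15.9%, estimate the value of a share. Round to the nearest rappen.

Two-stage DDM. Project D₁…D_5 at 0.224, terminal growth 0.0317, discount at r = 0.159.
D_1 = 6.3648
D_2 = 7.7905
D_3 = 9.5356
D_4 = 11.6716
D_5 = 14.2860
Terminal value at t=5: TV = D_6/(r−g) = 14.7389/(0.159−0.0317) = 115.7805
P₀ = 6.3648/(1+0.159)^1 + 7.7905/(1+0.159)^2 + 9.5356/(1+0.159)^3 + 11.6716/(1+0.159)^4 + 14.2860/(1+0.159)^5 + 115.7805/(1+0.159)^5 = 86.0785

CHF 86.08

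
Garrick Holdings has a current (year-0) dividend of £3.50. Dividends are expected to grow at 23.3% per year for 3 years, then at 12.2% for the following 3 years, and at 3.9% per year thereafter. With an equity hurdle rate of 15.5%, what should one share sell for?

Three-stage DDM. Project D₁…D_6; terminal Gordon value at t=6 with g = 0.039; discount at r = 0.155.
D_1 = 4.3155
D_2 = 5.3210
D_3 = 6.5608
D_4 = 7.3612
D_5 = 8.2593
D_6 = 9.2669
TV_6 = 9.6283/(0.155−0.039) = 83.0029
P₀ = Σ Dₜ/(1+r)ᵗ + TV_6/(1+r)^6 = 59.0035

£59.00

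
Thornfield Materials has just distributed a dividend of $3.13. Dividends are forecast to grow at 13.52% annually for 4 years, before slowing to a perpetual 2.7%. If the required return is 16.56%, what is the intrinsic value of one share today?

$32.59

Two-stage DDM. Project D₁…D_4 at 0.1352, terminal growth 0.027, discount at r = 0.1656.
D_1 = 3.5532
D_2 = 4.0336
D_3 = 4.5789
D_4 = 5.1980
Terminal value at t=4: TV = D_5/(r−g) = 5.3383/(0.1656−0.027) = 38.5160
P₀ = 3.5532/(1+0.1656)^1 + 4.0336/(1+0.1656)^2 + 4.5789/(1+0.1656)^3 + 5.1980/(1+0.1656)^4 + 38.5160/(1+0.1656)^4 = 32.5909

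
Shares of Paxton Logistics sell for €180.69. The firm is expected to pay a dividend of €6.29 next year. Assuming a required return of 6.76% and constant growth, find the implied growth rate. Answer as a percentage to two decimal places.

From P₀ = D₁/(r − g), the implied growth is g = r − D₁/P₀.
g = 0.0676 − 6.29/180.69 = 0.0676 − 0.03481 = 0.03279

3.28%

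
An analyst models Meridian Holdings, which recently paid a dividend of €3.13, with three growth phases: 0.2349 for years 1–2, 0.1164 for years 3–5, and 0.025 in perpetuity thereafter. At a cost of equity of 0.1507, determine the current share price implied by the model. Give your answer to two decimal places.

€43.99

Three-stage DDM. Project D₁…D_5; terminal Gordon value at t=5 with g = 0.025; discount at r = 0.1507.
D_1 = 3.8652
D_2 = 4.7732
D_3 = 5.3288
D_4 = 5.9490
D_5 = 6.6415
TV_5 = 6.8076/(0.1507−0.025) = 54.1572
P₀ = Σ Dₜ/(1+r)ᵗ + TV_5/(1+r)^5 = 43.9902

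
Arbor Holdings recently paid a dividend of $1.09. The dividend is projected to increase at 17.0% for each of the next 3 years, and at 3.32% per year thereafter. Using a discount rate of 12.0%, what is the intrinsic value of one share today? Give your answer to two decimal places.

$18.36

Two-stage DDM. Project D₁…D_3 at 0.17, terminal growth 0.0332, discount at r = 0.12.
D_1 = 1.2753
D_2 = 1.4921
D_3 = 1.7458
Terminal value at t=3: TV = D_4/(r−g) = 1.8037/(0.12−0.0332) = 20.7802
P₀ = 1.2753/(1+0.12)^1 + 1.4921/(1+0.12)^2 + 1.7458/(1+0.12)^3 + 20.7802/(1+0.12)^3 = 18.3617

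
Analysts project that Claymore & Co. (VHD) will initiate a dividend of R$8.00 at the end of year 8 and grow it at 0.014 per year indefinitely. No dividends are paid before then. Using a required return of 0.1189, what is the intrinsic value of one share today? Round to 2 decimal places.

Deferred-dividend DDM. At t=7 the remaining stream is a growing perpetuity with first payment D_8 = 8.00.
V_7 = D_8/(r−g) = 8.00/(0.1189−0.014) = 76.2631
P₀ = V_7/(1+r)^7 = 76.2631/(1+0.1189)^7 = 34.7357

R$34.74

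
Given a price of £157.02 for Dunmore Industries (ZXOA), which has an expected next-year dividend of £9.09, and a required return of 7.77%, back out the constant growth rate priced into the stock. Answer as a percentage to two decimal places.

From P₀ = D₁/(r − g), the implied growth is g = r − D₁/P₀.
g = 0.0777 − 9.09/157.02 = 0.0777 − 0.05789 = 0.01981

1.98%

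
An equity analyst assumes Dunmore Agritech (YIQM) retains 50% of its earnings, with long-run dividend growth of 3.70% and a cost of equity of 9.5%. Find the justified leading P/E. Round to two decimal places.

8.62

Payout ratio b = 1 − 0.50 = 0.50.
Justified leading P/E = b/(r−g) = 0.50/(0.095−0.037) = 8.6207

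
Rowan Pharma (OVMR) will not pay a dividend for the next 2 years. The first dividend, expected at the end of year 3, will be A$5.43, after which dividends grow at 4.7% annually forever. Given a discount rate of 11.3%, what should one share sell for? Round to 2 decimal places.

Deferred-dividend DDM. At t=2 the remaining stream is a growing perpetuity with first payment D_3 = 5.43.
V_2 = D_3/(r−g) = 5.43/(0.113−0.047) = 82.2727
P₀ = V_2/(1+r)^2 = 82.2727/(1+0.113)^2 = 66.4149

A$66.41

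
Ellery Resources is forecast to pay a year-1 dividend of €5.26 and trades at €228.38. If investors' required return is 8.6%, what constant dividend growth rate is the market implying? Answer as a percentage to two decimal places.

From P₀ = D₁/(r − g), the implied growth is g = r − D₁/P₀.
g = 0.086 − 5.26/228.38 = 0.086 − 0.02303 = 0.06297

6.30%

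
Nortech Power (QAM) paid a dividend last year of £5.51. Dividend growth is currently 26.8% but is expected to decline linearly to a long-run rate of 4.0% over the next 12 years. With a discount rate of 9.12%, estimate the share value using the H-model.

H-model: P₀ = D₀[(1+g_L) + H(g_S−g_L)]/(r−g_L), with H = 12/2 = 6.
P₀ = 5.51 × [(1+0.04) + 6×(0.268−0.04)] / (0.0912−0.04)
   = 5.51 × 2.4080 / 0.0512 = 259.1422

£259.14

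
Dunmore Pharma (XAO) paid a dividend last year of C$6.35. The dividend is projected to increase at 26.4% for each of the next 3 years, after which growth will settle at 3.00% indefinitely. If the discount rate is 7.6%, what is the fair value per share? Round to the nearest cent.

C$257.01

Two-stage DDM. Project D₁…D_3 at 0.264, terminal growth 0.03, discount at r = 0.076.
D_1 = 8.0264
D_2 = 10.1454
D_3 = 12.8237
Terminal value at t=3: TV = D_4/(r−g) = 13.2085/(0.076−0.03) = 287.1404
P₀ = 8.0264/(1+0.076)^1 + 10.1454/(1+0.076)^2 + 12.8237/(1+0.076)^3 + 287.1404/(1+0.076)^3 = 257.0090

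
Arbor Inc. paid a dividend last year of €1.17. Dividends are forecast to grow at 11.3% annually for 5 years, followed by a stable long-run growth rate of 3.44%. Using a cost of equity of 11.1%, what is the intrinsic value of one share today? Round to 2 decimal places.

€21.82

Two-stage DDM. Project D₁…D_5 at 0.113, terminal growth 0.0344, discount at r = 0.111.
D_1 = 1.3022
D_2 = 1.4494
D_3 = 1.6131
D_4 = 1.7954
D_5 = 1.9983
Terminal value at t=5: TV = D_6/(r−g) = 2.0670/(0.111−0.0344) = 26.9849
P₀ = 1.3022/(1+0.111)^1 + 1.4494/(1+0.111)^2 + 1.6131/(1+0.111)^3 + 1.7954/(1+0.111)^4 + 1.9983/(1+0.111)^5 + 26.9849/(1+0.111)^5 = 21.8240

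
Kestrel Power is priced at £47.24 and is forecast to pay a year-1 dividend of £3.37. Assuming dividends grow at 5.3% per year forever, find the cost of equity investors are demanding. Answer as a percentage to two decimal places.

12.43%

Rearranging the constant-growth DDM: r = D₁/P₀ + g.
r = 3.3700 / 47.24 + 0.053 = 0.07134 + 0.053 = 0.12434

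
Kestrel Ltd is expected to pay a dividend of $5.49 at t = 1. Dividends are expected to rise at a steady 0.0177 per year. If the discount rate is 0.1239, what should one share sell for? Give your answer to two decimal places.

Gordon growth model: P₀ = D₁/(r − g), with D₁ = 5.49 given directly.
P₀ = 5.4900 / (0.1239 − 0.0177) = 5.4900 / 0.1062 = 51.6949

$51.69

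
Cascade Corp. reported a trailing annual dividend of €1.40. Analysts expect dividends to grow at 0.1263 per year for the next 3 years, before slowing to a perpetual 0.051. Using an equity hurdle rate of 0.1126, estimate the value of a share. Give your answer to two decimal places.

Two-stage DDM. Project D₁…D_3 at 0.1263, terminal growth 0.051, discount at r = 0.1126.
D_1 = 1.5768
D_2 = 1.7760
D_3 = 2.0003
Terminal value at t=3: TV = D_4/(r−g) = 2.1023/(0.1126−0.051) = 34.1281
P₀ = 1.5768/(1+0.1126)^1 + 1.7760/(1+0.1126)^2 + 2.0003/(1+0.1126)^3 + 34.1281/(1+0.1126)^3 = 29.0839

€29.08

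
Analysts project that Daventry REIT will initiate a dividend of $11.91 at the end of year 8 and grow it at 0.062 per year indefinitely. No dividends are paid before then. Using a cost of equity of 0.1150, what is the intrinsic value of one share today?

$104.88

Deferred-dividend DDM. At t=7 the remaining stream is a growing perpetuity with first payment D_8 = 11.91.
V_7 = D_8/(r−g) = 11.91/(0.115−0.062) = 224.7170
P₀ = V_7/(1+r)^7 = 224.7170/(1+0.115)^7 = 104.8846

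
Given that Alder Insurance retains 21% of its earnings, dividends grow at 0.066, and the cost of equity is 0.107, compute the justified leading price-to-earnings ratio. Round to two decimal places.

19.27

Payout ratio b = 1 − 0.21 = 0.79.
Justified leading P/E = b/(r−g) = 0.79/(0.107−0.066) = 19.2683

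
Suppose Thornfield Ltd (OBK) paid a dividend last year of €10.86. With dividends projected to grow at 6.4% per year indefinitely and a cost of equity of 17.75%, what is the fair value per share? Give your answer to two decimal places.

€101.81

Gordon growth model: P₀ = D₁/(r − g). D₁ = 10.86 × (1 + 0.064) = 11.5550.
P₀ = 11.5550 / (0.1775 − 0.064) = 11.5550 / 0.1135 = 101.8065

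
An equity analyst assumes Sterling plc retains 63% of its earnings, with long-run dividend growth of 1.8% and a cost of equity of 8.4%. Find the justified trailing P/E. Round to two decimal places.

Payout ratio b = 1 − 0.63 = 0.37.
Justified trailing P/E = b(1+g)/(r−g) = 0.37×(1+0.018)/(0.084−0.018) = 5.7070

5.71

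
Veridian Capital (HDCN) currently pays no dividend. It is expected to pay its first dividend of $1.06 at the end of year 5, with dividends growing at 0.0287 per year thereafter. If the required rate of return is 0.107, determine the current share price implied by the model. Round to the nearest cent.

$9.01

Deferred-dividend DDM. At t=4 the remaining stream is a growing perpetuity with first payment D_5 = 1.06.
V_4 = D_5/(r−g) = 1.06/(0.107−0.0287) = 13.5377
P₀ = V_4/(1+r)^4 = 13.5377/(1+0.107)^4 = 9.0147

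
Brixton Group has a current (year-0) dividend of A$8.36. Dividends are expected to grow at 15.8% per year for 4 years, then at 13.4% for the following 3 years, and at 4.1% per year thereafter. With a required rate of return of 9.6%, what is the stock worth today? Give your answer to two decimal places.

A$290.34

Three-stage DDM. Project D₁…D_7; terminal Gordon value at t=7 with g = 0.041; discount at r = 0.096.
D_1 = 9.6809
D_2 = 11.2105
D_3 = 12.9817
D_4 = 15.0328
D_5 = 17.0472
D_6 = 19.3315
D_7 = 21.9220
TV_7 = 22.8208/(0.096−0.041) = 414.9232
P₀ = Σ Dₜ/(1+r)ᵗ + TV_7/(1+r)^7 = 290.3380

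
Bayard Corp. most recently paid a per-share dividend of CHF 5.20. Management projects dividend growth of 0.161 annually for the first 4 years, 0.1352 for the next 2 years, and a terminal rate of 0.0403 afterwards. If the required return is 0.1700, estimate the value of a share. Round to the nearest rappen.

Three-stage DDM. Project D₁…D_6; terminal Gordon value at t=6 with g = 0.0403; discount at r = 0.17.
D_1 = 6.0372
D_2 = 7.0092
D_3 = 8.1377
D_4 = 9.4478
D_5 = 10.7252
D_6 = 12.1752
TV_6 = 12.6659/(0.17−0.0403) = 97.6553
P₀ = Σ Dₜ/(1+r)ᵗ + TV_6/(1+r)^6 = 68.1111

CHF 68.11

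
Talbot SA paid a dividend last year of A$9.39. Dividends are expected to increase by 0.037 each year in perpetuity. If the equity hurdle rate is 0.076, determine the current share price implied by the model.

A$249.68

Gordon growth model: P₀ = D₁/(r − g). D₁ = 9.39 × (1 + 0.037) = 9.7374.
P₀ = 9.7374 / (0.076 − 0.037) = 9.7374 / 0.039 = 249.6777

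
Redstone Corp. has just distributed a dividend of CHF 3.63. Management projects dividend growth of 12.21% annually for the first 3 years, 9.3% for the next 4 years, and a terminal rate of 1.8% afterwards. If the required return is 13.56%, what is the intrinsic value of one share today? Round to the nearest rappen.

CHF 49.39

Three-stage DDM. Project D₁…D_7; terminal Gordon value at t=7 with g = 0.018; discount at r = 0.1356.
D_1 = 4.0732
D_2 = 4.5706
D_3 = 5.1286
D_4 = 5.6056
D_5 = 6.1269
D_6 = 6.6967
D_7 = 7.3195
TV_7 = 7.4513/(0.1356−0.018) = 63.3611
P₀ = Σ Dₜ/(1+r)ᵗ + TV_7/(1+r)^7 = 49.3923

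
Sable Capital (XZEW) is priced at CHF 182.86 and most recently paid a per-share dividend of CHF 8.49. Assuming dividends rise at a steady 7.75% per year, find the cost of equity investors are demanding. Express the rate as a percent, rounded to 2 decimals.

12.75%

Rearranging the constant-growth DDM: r = D₁/P₀ + g.
D₁ = 8.49 × (1 + 0.0775) = 9.1480.
r = 9.1480 / 182.86 + 0.0775 = 0.05003 + 0.0775 = 0.12753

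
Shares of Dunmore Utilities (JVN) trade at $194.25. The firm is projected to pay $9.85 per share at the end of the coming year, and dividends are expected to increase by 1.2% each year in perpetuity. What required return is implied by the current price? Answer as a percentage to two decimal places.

Rearranging the constant-growth DDM: r = D₁/P₀ + g.
r = 9.8500 / 194.25 + 0.012 = 0.05071 + 0.012 = 0.06271

6.27%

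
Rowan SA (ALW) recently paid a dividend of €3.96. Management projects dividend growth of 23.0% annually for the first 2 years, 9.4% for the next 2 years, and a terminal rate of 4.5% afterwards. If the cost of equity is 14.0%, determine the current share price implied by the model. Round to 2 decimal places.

Three-stage DDM. Project D₁…D_4; terminal Gordon value at t=4 with g = 0.045; discount at r = 0.14.
D_1 = 4.8708
D_2 = 5.9911
D_3 = 6.5542
D_4 = 7.1703
TV_4 = 7.4930/(0.14−0.045) = 78.8738
P₀ = Σ Dₜ/(1+r)ᵗ + TV_4/(1+r)^4 = 64.2515

€64.25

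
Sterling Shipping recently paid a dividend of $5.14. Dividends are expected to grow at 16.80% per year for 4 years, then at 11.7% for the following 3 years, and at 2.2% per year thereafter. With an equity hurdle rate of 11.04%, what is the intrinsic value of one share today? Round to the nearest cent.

Three-stage DDM. Project D₁…D_7; terminal Gordon value at t=7 with g = 0.022; discount at r = 0.1104.
D_1 = 6.0035
D_2 = 7.0121
D_3 = 8.1901
D_4 = 9.5661
D_5 = 10.6853
D_6 = 11.9355
D_7 = 13.3320
TV_7 = 13.6253/(0.1104−0.022) = 154.1319
P₀ = Σ Dₜ/(1+r)ᵗ + TV_7/(1+r)^7 = 116.5227

$116.52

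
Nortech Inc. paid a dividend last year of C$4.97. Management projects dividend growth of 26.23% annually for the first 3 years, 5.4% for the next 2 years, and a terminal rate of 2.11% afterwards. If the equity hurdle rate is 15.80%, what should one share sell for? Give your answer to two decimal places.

C$68.73

Three-stage DDM. Project D₁…D_5; terminal Gordon value at t=5 with g = 0.0211; discount at r = 0.158.
D_1 = 6.2736
D_2 = 7.9192
D_3 = 9.9964
D_4 = 10.5362
D_5 = 11.1052
TV_5 = 11.3395/(0.158−0.0211) = 82.8305
P₀ = Σ Dₜ/(1+r)ᵗ + TV_5/(1+r)^5 = 68.7317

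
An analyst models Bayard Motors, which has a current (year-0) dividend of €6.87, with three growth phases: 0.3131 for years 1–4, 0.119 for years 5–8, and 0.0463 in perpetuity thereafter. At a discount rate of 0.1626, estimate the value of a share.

€164.60

Three-stage DDM. Project D₁…D_8; terminal Gordon value at t=8 with g = 0.0463; discount at r = 0.1626.
D_1 = 9.0210
D_2 = 11.8455
D_3 = 15.5543
D_4 = 20.4243
D_5 = 22.8548
D_6 = 25.5746
D_7 = 28.6179
D_8 = 32.0235
TV_8 = 33.5061/(0.1626−0.0463) = 288.1010
P₀ = Σ Dₜ/(1+r)ᵗ + TV_8/(1+r)^8 = 164.5993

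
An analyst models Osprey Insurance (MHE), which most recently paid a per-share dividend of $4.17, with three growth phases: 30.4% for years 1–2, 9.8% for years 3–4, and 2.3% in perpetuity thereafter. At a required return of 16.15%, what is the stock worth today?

$54.30

Three-stage DDM. Project D₁…D_4; terminal Gordon value at t=4 with g = 0.023; discount at r = 0.1615.
D_1 = 5.4377
D_2 = 7.0907
D_3 = 7.7856
D_4 = 8.5486
TV_4 = 8.7452/(0.1615−0.023) = 63.1425
P₀ = Σ Dₜ/(1+r)ᵗ + TV_4/(1+r)^4 = 54.2964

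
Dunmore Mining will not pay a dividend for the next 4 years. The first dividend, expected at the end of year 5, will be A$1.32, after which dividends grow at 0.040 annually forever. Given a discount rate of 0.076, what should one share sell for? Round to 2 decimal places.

Deferred-dividend DDM. At t=4 the remaining stream is a growing perpetuity with first payment D_5 = 1.32.
V_4 = D_5/(r−g) = 1.32/(0.076−0.04) = 36.6667
P₀ = V_4/(1+r)^4 = 36.6667/(1+0.076)^4 = 27.3541

A$27.35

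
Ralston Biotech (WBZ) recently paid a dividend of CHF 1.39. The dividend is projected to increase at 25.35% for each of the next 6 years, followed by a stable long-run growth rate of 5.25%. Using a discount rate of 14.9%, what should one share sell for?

Two-stage DDM. Project D₁…D_6 at 0.2535, terminal growth 0.0525, discount at r = 0.149.
D_1 = 1.7424
D_2 = 2.1841
D_3 = 2.7377
D_4 = 3.4317
D_5 = 4.3017
D_6 = 5.3921
Terminal value at t=6: TV = D_7/(r−g) = 5.6752/(0.149−0.0525) = 58.8106
P₀ = 1.7424/(1+0.149)^1 + 2.1841/(1+0.149)^2 + 2.7377/(1+0.149)^3 + 3.4317/(1+0.149)^4 + 4.3017/(1+0.149)^5 + 5.3921/(1+0.149)^6 + 58.8106/(1+0.149)^6 = 36.9944

CHF 36.99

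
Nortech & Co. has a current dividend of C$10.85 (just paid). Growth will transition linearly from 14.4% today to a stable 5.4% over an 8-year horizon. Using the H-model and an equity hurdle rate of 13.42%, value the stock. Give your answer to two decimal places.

C$191.30

H-model: P₀ = D₀[(1+g_L) + H(g_S−g_L)]/(r−g_L), with H = 8/2 = 4.
P₀ = 10.85 × [(1+0.054) + 4×(0.144−0.054)] / (0.1342−0.054)
   = 10.85 × 1.4140 / 0.0802 = 191.2955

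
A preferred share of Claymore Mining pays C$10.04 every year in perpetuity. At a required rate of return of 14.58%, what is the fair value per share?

C$68.86

Zero-growth DDM (perpetuity): P₀ = D/r = 10.04 / 0.1458 = 68.8615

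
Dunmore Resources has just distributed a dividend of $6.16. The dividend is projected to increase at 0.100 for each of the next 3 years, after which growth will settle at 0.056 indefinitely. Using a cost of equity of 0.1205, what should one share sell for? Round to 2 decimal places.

Two-stage DDM. Project D₁…D_3 at 0.1, terminal growth 0.056, discount at r = 0.1205.
D_1 = 6.7760
D_2 = 7.4536
D_3 = 8.1990
Terminal value at t=3: TV = D_4/(r−g) = 8.6581/(0.1205−0.056) = 134.2341
P₀ = 6.7760/(1+0.1205)^1 + 7.4536/(1+0.1205)^2 + 8.1990/(1+0.1205)^3 + 134.2341/(1+0.1205)^3 = 113.2294

$113.23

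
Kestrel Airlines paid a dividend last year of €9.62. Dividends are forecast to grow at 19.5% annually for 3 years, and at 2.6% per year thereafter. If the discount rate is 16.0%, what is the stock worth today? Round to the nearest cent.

€111.16

Two-stage DDM. Project D₁…D_3 at 0.195, terminal growth 0.026, discount at r = 0.16.
D_1 = 11.4959
D_2 = 13.7376
D_3 = 16.4164
Terminal value at t=3: TV = D_4/(r−g) = 16.8433/(0.16−0.026) = 125.6960
P₀ = 11.4959/(1+0.16)^1 + 13.7376/(1+0.16)^2 + 16.4164/(1+0.16)^3 + 125.6960/(1+0.16)^3 = 111.1649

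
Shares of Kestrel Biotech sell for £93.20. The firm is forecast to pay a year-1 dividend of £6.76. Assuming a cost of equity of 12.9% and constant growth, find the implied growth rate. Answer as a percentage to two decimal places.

From P₀ = D₁/(r − g), the implied growth is g = r − D₁/P₀.
g = 0.129 − 6.76/93.20 = 0.129 − 0.07253 = 0.05647

5.65%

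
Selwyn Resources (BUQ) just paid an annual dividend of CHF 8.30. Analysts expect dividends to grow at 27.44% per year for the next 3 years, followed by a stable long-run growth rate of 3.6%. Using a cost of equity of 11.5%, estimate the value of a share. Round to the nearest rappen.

Two-stage DDM. Project D₁…D_3 at 0.2744, terminal growth 0.036, discount at r = 0.115.
D_1 = 10.5775
D_2 = 13.4800
D_3 = 17.1789
Terminal value at t=3: TV = D_4/(r−g) = 17.7973/(0.115−0.036) = 225.2828
P₀ = 10.5775/(1+0.115)^1 + 13.4800/(1+0.115)^2 + 17.1789/(1+0.115)^3 + 225.2828/(1+0.115)^3 = 195.2409

CHF 195.24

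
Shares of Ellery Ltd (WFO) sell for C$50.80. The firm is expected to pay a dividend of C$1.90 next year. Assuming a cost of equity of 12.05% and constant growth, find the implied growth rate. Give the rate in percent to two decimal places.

8.31%

From P₀ = D₁/(r − g), the implied growth is g = r − D₁/P₀.
g = 0.1205 − 1.90/50.80 = 0.1205 − 0.03740 = 0.08310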